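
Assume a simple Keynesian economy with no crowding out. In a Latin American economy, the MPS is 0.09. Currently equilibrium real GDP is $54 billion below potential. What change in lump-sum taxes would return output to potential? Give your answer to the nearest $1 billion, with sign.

MPC = 1 − MPS = 1 − 0.09 = 0.91.
Spending multiplier = 1/(1 − MPC) = 1/(1 − 0.91) = 1/0.09 ≈ 11.111.
Tax multiplier = −c·k = −0.91/0.09 ≈ −10.111. Need ΔY = +$54 billion, so ΔT = ΔY/(−c·k) = −(+$54 billion) × 0.09 / 0.91 ≈ −$5 billion.
The government should cut lump-sum taxes by $5 billion.

−$5 billion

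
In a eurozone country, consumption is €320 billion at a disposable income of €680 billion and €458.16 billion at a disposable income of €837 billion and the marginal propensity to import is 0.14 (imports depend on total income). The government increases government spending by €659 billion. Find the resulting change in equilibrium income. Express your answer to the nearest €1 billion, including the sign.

+€2,535 billion

MPC = ΔC/ΔYd = (458.16 − 320)/(837 − 680) = 138.16/157 = 0.88.
Spending multiplier = 1/(1 − c + m) = 1/(1 − 0.88 + 0.14) = 1/0.26 ≈ 3.846.
ΔY = k × ΔG = (+€659 billion) / 0.26 ≈ +€2,535 billion.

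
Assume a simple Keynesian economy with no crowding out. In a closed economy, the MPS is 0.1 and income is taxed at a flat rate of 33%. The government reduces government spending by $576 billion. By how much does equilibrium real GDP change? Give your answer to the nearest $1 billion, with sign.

−$1,451 billion

MPC = 1 − MPS = 1 − 0.1 = 0.9.
Expenditure multiplier = 1/(1 − c(1−t)) = 1/(1 − 0.9×0.67) = 1/0.397 ≈ 2.519.
ΔY = k × ΔG = (−$576 billion) / 0.397 ≈ −$1,451 billion.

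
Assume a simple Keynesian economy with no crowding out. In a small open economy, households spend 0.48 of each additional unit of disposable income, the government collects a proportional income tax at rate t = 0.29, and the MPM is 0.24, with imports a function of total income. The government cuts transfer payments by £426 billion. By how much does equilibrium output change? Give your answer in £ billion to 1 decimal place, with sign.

The transfer change shifts disposable income by −£426 billion, so first-round consumption changes by c·ΔTR = 0.48 × (−£426 billion) = −£204.48 billion.
Expenditure multiplier = 1/(1 − c(1−t) + m) = 1/(1 − 0.48×0.71 + 0.24) = 1/0.8992 ≈ 1.112.
The transfer multiplier is c × k ≈ 0.534, so ΔY = k × (c·ΔTR) = (−£204.48 billion) / 0.8992 ≈ −£227.4 billion.

−£227.4 billion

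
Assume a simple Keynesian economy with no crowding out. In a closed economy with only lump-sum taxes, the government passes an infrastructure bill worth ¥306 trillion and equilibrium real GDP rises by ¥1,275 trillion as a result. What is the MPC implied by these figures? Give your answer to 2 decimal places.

0.76

Implied spending multiplier k = ΔY/ΔG = 1,275/306 ≈ 4.1667.
Since k = 1/(1 − MPC), MPC = 1 − 1/k = 1 − ΔG/ΔY = 1 − 306/1,275 = 0.76.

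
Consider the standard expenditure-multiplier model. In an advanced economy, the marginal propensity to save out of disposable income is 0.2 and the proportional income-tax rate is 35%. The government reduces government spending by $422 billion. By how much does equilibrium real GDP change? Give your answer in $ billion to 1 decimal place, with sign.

−$879.2 billion

MPC = 1 − MPS = 1 − 0.2 = 0.8.
Spending multiplier = 1/(1 − c(1−t)) = 1/(1 − 0.8×0.65) = 1/0.48 ≈ 2.083.
ΔY = k × ΔG = (−$422 billion) / 0.48 ≈ −$879.2 billion.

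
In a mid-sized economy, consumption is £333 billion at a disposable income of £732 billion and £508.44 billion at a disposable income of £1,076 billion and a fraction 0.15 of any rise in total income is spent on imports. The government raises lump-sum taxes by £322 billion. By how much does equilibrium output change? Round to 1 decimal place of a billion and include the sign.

MPC = ΔC/ΔYd = (508.44 − 333)/(1,076 − 732) = 175.44/344 = 0.51.
A lump-sum tax change of +£322 billion shifts disposable income by −£322 billion; first-round consumption changes by −c × ΔT = −0.51 × (+£322 billion) = −£164.22 billion.
Expenditure multiplier = 1/(1 − c + m) = 1/(1 − 0.51 + 0.15) = 1/0.64 ≈ 1.563.
The tax multiplier is −c × k ≈ −0.797, so ΔY = k × (−c·ΔT) = (−£164.22 billion) / 0.64 ≈ −£256.6 billion.

−£256.6 billion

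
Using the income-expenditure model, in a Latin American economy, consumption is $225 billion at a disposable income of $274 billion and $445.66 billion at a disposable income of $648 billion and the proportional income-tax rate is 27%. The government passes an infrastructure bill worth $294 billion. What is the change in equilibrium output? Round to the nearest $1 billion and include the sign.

MPC = ΔC/ΔYd = (445.66 − 225)/(648 − 274) = 220.66/374 = 0.59.
Spending multiplier = 1/(1 − c(1−t)) = 1/(1 − 0.59×0.73) = 1/0.5693 ≈ 1.757.
ΔY = k × ΔG = (+$294 billion) / 0.5693 ≈ +$516 billion.

+$516 billion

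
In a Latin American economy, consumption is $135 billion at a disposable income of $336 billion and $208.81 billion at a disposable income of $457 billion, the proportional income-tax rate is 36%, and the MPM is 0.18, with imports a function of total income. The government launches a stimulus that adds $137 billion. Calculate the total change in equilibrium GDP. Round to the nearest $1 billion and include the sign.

MPC = ΔC/ΔYd = (208.81 − 135)/(457 − 336) = 73.81/121 = 0.61.
Spending multiplier = 1/(1 − c(1−t) + m) = 1/(1 − 0.61×0.64 + 0.18) = 1/0.7896 ≈ 1.266.
ΔY = k × ΔG = (+$137 billion) / 0.7896 ≈ +$174 billion.

+$174 billion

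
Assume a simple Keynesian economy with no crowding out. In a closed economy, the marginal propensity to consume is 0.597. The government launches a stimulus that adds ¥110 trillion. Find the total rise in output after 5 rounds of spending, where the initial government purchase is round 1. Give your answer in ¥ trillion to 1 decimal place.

Round 1 adds ΔG = ¥110 trillion; each later round is MPC = 0.597 times the previous.
After 5 rounds: 110 + 65.67 + 39.20499 + 23.40537903 + 13.97301128091 = ΔG·(1 − c^5)/(1 − c) = 110 × (1 − 0.075835343042757)/0.403 ≈ ¥252.3 trillion.

¥252.3 trillion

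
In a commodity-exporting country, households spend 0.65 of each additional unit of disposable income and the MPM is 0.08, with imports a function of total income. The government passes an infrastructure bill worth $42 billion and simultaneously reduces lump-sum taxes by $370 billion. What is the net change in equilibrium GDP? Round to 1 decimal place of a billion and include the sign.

+$657.0 billion

Expenditure multiplier = 1/(1 − c + m) = 1/(1 − 0.65 + 0.08) = 1/0.43 ≈ 2.326.
ΔG contributes k·ΔG = (+$42 billion) / 0.43 ≈ +$97.7 billion.
ΔT of −$370 billion changes first-round spending by −c·ΔT = +$240.5 billion, contributing k·(−c·ΔT) = (+$240.5 billion) / 0.43 ≈ +$559.3 billion.
Net ΔY = k(ΔG − c·ΔT) = (+$282.5 billion) / 0.43 ≈ +$657 billion.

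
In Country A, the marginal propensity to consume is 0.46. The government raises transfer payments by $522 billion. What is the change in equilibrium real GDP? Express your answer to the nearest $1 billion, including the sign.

+$445 billion

The transfer change shifts disposable income by +$522 billion, so first-round consumption changes by c·ΔTR = 0.46 × (+$522 billion) = +$240.12 billion.
Expenditure multiplier = 1/(1 − MPC) = 1/(1 − 0.46) = 1/0.54 ≈ 1.852.
The transfer multiplier is c × k ≈ 0.852, so ΔY = k × (c·ΔTR) = (+$240.12 billion) / 0.54 ≈ +$445 billion.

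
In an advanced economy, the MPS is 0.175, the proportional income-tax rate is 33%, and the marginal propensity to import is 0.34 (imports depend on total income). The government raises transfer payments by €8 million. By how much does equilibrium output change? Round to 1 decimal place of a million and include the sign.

+€8.4 million

MPC = 1 − MPS = 1 − 0.175 = 0.825.
The transfer change shifts disposable income by +€8 million, so first-round consumption changes by c·ΔTR = 0.825 × (+€8 million) = +€6.6 million.
Expenditure multiplier = 1/(1 − c(1−t) + m) = 1/(1 − 0.825×0.67 + 0.34) = 1/0.78725 ≈ 1.27.
The transfer multiplier is c × k ≈ 1.048, so ΔY = k × (c·ΔTR) = (+€6.6 million) / 0.78725 ≈ +€8.4 million.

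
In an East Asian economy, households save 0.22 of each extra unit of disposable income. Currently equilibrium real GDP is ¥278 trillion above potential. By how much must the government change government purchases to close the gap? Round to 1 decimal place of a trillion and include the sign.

−¥61.2 trillion

MPC = 1 − MPS = 1 − 0.22 = 0.78.
Spending multiplier = 1/(1 − MPC) = 1/(1 − 0.78) = 1/0.22 ≈ 4.545.
Need ΔY = −¥278 trillion, so ΔG = ΔY/k = (−¥278 trillion) × 0.22 ≈ −¥61.2 trillion.
The government should cut government purchases by ¥61.2 trillion.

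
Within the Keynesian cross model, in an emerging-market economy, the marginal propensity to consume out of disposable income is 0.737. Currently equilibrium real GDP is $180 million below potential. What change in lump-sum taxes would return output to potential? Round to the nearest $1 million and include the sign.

−$64 million

Spending multiplier = 1/(1 − MPC) = 1/(1 − 0.737) = 1/0.263 ≈ 3.802.
Tax multiplier = −c·k = −0.737/0.263 ≈ −2.802. Need ΔY = +$180 million, so ΔT = ΔY/(−c·k) = −(+$180 million) × 0.263 / 0.737 ≈ −$64 million.
The government should cut lump-sum taxes by $64 million.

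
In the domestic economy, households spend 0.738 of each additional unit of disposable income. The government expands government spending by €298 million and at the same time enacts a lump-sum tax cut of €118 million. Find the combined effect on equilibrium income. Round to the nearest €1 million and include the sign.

+€1,470 million

Expenditure multiplier = 1/(1 − MPC) = 1/(1 − 0.738) = 1/0.262 ≈ 3.817.
ΔG contributes k·ΔG = (+€298 million) / 0.262 ≈ +€1,137.4 million.
ΔT of −€118 million changes first-round spending by −c·ΔT = +€87.084 million, contributing k·(−c·ΔT) = (+€87.084 million) / 0.262 ≈ +€332.4 million.
Net ΔY = k(ΔG − c·ΔT) = (+€385.084 million) / 0.262 ≈ +€1,470 million.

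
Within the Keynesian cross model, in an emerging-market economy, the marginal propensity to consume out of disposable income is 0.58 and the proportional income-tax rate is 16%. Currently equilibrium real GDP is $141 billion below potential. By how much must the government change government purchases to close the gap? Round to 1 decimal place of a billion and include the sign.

+$72.3 billion

Spending multiplier = 1/(1 − c(1−t)) = 1/(1 − 0.58×0.84) = 1/0.5128 ≈ 1.95.
Need ΔY = +$141 billion, so ΔG = ΔY/k = (+$141 billion) × 0.5128 ≈ +$72.3 billion.
The government should increase government purchases by $72.3 billion.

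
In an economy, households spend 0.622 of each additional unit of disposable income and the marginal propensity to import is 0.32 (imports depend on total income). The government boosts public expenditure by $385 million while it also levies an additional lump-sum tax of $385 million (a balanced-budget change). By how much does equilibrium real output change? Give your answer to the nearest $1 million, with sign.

Expenditure multiplier = 1/(1 − c + m) = 1/(1 − 0.622 + 0.32) = 1/0.698 ≈ 1.433.
ΔG contributes k·ΔG = (+$385 million) / 0.698 ≈ +$551.6 million.
ΔT of +$385 million changes first-round spending by −c·ΔT = −$239.47 million, contributing k·(−c·ΔT) = (−$239.47 million) / 0.698 ≈ −$343.1 million.
Net ΔY = k(ΔG − c·ΔT) = (+$145.53 million) / 0.698 ≈ +$208 million.

+$208 million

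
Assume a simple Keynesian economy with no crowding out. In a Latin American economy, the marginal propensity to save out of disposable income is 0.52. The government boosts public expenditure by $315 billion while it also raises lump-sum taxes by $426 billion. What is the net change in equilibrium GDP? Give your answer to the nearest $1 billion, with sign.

MPC = 1 − MPS = 1 − 0.52 = 0.48.
Expenditure multiplier = 1/(1 − MPC) = 1/(1 − 0.48) = 1/0.52 ≈ 1.923.
ΔG contributes k·ΔG = (+$315 billion) / 0.52 ≈ +$605.8 billion.
ΔT of +$426 billion changes first-round spending by −c·ΔT = −$204.48 billion, contributing k·(−c·ΔT) = (−$204.48 billion) / 0.52 ≈ −$393.2 billion.
Net ΔY = k(ΔG − c·ΔT) = (+$110.52 billion) / 0.52 ≈ +$213 billion.

+$213 billion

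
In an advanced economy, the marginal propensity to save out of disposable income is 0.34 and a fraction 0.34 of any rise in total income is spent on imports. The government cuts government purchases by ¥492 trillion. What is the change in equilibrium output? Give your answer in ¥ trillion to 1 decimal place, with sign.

−¥723.5 trillion

MPC = 1 − MPS = 1 − 0.34 = 0.66.
Expenditure multiplier = 1/(1 − c + m) = 1/(1 − 0.66 + 0.34) = 1/0.68 ≈ 1.471.
ΔY = k × ΔG = (−¥492 trillion) / 0.68 ≈ −¥723.5 trillion.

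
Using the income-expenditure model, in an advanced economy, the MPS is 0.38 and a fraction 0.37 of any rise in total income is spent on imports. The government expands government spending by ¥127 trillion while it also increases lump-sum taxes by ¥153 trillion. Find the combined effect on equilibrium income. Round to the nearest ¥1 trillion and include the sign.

MPC = 1 − MPS = 1 − 0.38 = 0.62.
Expenditure multiplier = 1/(1 − c + m) = 1/(1 − 0.62 + 0.37) = 1/0.75 ≈ 1.333.
ΔG contributes k·ΔG = (+¥127 trillion) / 0.75 ≈ +¥169.3 trillion.
ΔT of +¥153 trillion changes first-round spending by −c·ΔT = −¥94.86 trillion, contributing k·(−c·ΔT) = (−¥94.86 trillion) / 0.75 ≈ −¥126.5 trillion.
Net ΔY = k(ΔG − c·ΔT) = (+¥32.14 trillion) / 0.75 ≈ +¥43 trillion.

+¥43 trillion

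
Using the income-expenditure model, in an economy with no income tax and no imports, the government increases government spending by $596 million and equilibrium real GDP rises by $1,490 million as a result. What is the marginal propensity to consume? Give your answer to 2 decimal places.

0.60

Implied spending multiplier k = ΔY/ΔG = 1,490/596 = 2.5.
Since k = 1/(1 − MPC), MPC = 1 − 1/k = 1 − ΔG/ΔY = 1 − 596/1,490 = 0.60.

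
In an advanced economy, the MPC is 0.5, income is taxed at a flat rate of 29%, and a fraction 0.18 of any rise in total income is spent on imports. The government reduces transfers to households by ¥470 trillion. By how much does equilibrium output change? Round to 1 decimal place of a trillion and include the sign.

The transfer change shifts disposable income by −¥470 trillion, so first-round consumption changes by c·ΔTR = 0.5 × (−¥470 trillion) = −¥235 trillion.
Expenditure multiplier = 1/(1 − c(1−t) + m) = 1/(1 − 0.5×0.71 + 0.18) = 1/0.825 ≈ 1.212.
The transfer multiplier is c × k ≈ 0.606, so ΔY = k × (c·ΔTR) = (−¥235 trillion) / 0.825 ≈ −¥284.8 trillion.

−¥284.8 trillion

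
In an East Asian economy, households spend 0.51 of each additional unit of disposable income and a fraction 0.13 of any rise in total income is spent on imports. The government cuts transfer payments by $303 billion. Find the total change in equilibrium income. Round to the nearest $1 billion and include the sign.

The transfer change shifts disposable income by −$303 billion, so first-round consumption changes by c·ΔTR = 0.51 × (−$303 billion) = −$154.53 billion.
Expenditure multiplier = 1/(1 − c + m) = 1/(1 − 0.51 + 0.13) = 1/0.62 ≈ 1.613.
The transfer multiplier is c × k ≈ 0.823, so ΔY = k × (c·ΔTR) = (−$154.53 billion) / 0.62 ≈ −$249 billion.

−$249 billion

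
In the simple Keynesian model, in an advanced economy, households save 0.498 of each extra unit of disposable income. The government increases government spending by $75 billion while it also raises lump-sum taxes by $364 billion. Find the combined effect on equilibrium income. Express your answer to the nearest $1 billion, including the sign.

−$216 billion

MPC = 1 − MPS = 1 − 0.498 = 0.502.
Expenditure multiplier = 1/(1 − MPC) = 1/(1 − 0.502) = 1/0.498 ≈ 2.008.
ΔG contributes k·ΔG = (+$75 billion) / 0.498 ≈ +$150.6 billion.
ΔT of +$364 billion changes first-round spending by −c·ΔT = −$182.728 billion, contributing k·(−c·ΔT) = (−$182.728 billion) / 0.498 ≈ −$366.9 billion.
Net ΔY = k(ΔG − c·ΔT) = (−$107.728 billion) / 0.498 ≈ −$216 billion.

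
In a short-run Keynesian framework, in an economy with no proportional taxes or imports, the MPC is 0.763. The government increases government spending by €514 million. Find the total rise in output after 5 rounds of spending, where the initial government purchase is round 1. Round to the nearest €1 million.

€1,608 million

Round 1 adds ΔG = €514 million; each later round is MPC = 0.763 times the previous.
After 5 rounds: 514 + 392.182 + 299.234866 + 228.316202758 + 174.205262704354 = ΔG·(1 − c^5)/(1 − c) = 514 × (1 − 0.258596528100043)/0.237 ≈ €1,608 million.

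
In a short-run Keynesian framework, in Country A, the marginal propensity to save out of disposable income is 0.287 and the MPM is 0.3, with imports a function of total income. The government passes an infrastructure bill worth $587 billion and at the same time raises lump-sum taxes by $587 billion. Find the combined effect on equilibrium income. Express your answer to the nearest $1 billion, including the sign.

+$287 billion

MPC = 1 − MPS = 1 − 0.287 = 0.713.
Expenditure multiplier = 1/(1 − c + m) = 1/(1 − 0.713 + 0.3) = 1/0.587 ≈ 1.704.
ΔG contributes k·ΔG = (+$587 billion) / 0.587 = +$1,000 billion.
ΔT of +$587 billion changes first-round spending by −c·ΔT = −$418.531 billion, contributing k·(−c·ΔT) = (−$418.531 billion) / 0.587 = −$713 billion.
Net ΔY = k(ΔG − c·ΔT) = (+$168.469 billion) / 0.587 = +$287 billion.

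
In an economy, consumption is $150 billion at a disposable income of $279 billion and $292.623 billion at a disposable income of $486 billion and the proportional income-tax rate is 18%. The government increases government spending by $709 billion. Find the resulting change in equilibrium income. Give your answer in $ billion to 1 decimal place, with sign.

+$1,629.8 billion

MPC = ΔC/ΔYd = (292.623 − 150)/(486 − 279) = 142.623/207 = 0.689.
Spending multiplier = 1/(1 − c(1−t)) = 1/(1 − 0.689×0.82) = 1/0.43502 ≈ 2.299.
ΔY = k × ΔG = (+$709 billion) / 0.43502 ≈ +$1,629.8 billion.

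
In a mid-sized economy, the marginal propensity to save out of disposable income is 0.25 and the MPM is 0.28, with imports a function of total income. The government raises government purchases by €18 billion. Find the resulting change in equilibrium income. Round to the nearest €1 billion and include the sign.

MPC = 1 − MPS = 1 − 0.25 = 0.75.
Expenditure multiplier = 1/(1 − c + m) = 1/(1 − 0.75 + 0.28) = 1/0.53 ≈ 1.887.
ΔY = k × ΔG = (+€18 billion) / 0.53 ≈ +€34 billion.

+€34 billion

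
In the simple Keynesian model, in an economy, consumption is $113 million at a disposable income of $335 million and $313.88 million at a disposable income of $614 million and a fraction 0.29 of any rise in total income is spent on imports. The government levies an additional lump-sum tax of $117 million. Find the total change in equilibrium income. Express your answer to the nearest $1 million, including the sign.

−$148 million

MPC = ΔC/ΔYd = (313.88 − 113)/(614 − 335) = 200.88/279 = 0.72.
A lump-sum tax change of +$117 million shifts disposable income by −$117 million; first-round consumption changes by −c × ΔT = −0.72 × (+$117 million) = −$84.24 million.
Expenditure multiplier = 1/(1 − c + m) = 1/(1 − 0.72 + 0.29) = 1/0.57 ≈ 1.754.
The tax multiplier is −c × k ≈ −1.263, so ΔY = k × (−c·ΔT) = (−$84.24 million) / 0.57 ≈ −$148 million.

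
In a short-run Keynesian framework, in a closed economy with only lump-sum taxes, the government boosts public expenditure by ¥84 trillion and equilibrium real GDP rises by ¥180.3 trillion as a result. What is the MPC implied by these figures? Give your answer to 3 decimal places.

0.534

Implied spending multiplier k = ΔY/ΔG = 180.3/84 ≈ 2.1464.
Since k = 1/(1 − MPC), MPC = 1 − 1/k = 1 − ΔG/ΔY = 1 − 84/180.3 ≈ 0.534.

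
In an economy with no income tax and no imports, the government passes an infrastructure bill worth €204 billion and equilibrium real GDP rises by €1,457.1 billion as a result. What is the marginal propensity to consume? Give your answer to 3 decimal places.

0.860

Implied spending multiplier k = ΔY/ΔG = 1,457.1/204 ≈ 7.1426.
Since k = 1/(1 − MPC), MPC = 1 − 1/k = 1 − ΔG/ΔY = 1 − 204/1,457.1 ≈ 0.860.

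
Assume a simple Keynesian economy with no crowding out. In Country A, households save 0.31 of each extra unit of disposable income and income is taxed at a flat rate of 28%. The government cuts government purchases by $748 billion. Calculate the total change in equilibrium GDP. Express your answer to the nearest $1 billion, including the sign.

MPC = 1 − MPS = 1 − 0.31 = 0.69.
Spending multiplier = 1/(1 − c(1−t)) = 1/(1 − 0.69×0.72) = 1/0.5032 ≈ 1.987.
ΔY = k × ΔG = (−$748 billion) / 0.5032 ≈ −$1,486 billion.

−$1,486 billion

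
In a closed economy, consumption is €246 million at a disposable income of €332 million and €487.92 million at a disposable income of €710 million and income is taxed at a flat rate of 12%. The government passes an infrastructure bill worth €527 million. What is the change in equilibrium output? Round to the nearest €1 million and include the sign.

+€1,207 million

MPC = ΔC/ΔYd = (487.92 − 246)/(710 − 332) = 241.92/378 = 0.64.
Expenditure multiplier = 1/(1 − c(1−t)) = 1/(1 − 0.64×0.88) = 1/0.4368 ≈ 2.289.
ΔY = k × ΔG = (+€527 million) / 0.4368 ≈ +€1,207 million.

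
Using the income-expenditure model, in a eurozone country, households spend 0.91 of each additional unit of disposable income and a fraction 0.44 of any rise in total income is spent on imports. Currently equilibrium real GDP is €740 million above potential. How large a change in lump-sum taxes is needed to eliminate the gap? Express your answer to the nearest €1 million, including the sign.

+€431 million

Spending multiplier = 1/(1 − c + m) = 1/(1 − 0.91 + 0.44) = 1/0.53 ≈ 1.887.
Tax multiplier = −c·k = −0.91/0.53 ≈ −1.717. Need ΔY = −€740 million, so ΔT = ΔY/(−c·k) = −(−€740 million) × 0.53 / 0.91 ≈ +€431 million.
The government should raise lump-sum taxes by €431 million.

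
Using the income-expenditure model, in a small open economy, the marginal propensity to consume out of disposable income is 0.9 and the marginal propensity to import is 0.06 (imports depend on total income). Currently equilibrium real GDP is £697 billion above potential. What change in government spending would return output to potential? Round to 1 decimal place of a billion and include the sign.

Spending multiplier = 1/(1 − c + m) = 1/(1 − 0.9 + 0.06) = 1/0.16 = 6.25.
Need ΔY = −£697 billion, so ΔG = ΔY/k = (−£697 billion) × 0.16 ≈ −£111.5 billion.
The government should cut government spending by £111.5 billion.

−£111.5 billion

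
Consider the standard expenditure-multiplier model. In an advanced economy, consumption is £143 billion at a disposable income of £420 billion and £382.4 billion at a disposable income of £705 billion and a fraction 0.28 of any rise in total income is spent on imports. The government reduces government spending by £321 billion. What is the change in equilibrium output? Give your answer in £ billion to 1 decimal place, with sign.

MPC = ΔC/ΔYd = (382.4 − 143)/(705 − 420) = 239.4/285 = 0.84.
Expenditure multiplier = 1/(1 − c + m) = 1/(1 − 0.84 + 0.28) = 1/0.44 ≈ 2.273.
ΔY = k × ΔG = (−£321 billion) / 0.44 ≈ −£729.5 billion.

−£729.5 billion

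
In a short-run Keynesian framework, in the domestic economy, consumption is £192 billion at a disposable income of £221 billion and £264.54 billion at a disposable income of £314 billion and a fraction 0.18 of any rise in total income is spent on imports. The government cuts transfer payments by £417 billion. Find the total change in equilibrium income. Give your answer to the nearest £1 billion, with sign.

MPC = ΔC/ΔYd = (264.54 − 192)/(314 − 221) = 72.54/93 = 0.78.
The transfer change shifts disposable income by −£417 billion, so first-round consumption changes by c·ΔTR = 0.78 × (−£417 billion) = −£325.26 billion.
Expenditure multiplier = 1/(1 − c + m) = 1/(1 − 0.78 + 0.18) = 1/0.4 = 2.5.
The transfer multiplier is c × k = 1.95, so ΔY = k × (c·ΔTR) = (−£325.26 billion) / 0.4 ≈ −£813 billion.

−£813 billion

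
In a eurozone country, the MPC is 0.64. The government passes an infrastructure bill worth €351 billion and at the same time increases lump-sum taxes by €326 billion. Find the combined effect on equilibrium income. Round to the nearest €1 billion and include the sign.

+€395 billion

Expenditure multiplier = 1/(1 − MPC) = 1/(1 − 0.64) = 1/0.36 ≈ 2.778.
ΔG contributes k·ΔG = (+€351 billion) / 0.36 = +€975 billion.
ΔT of +€326 billion changes first-round spending by −c·ΔT = −€208.64 billion, contributing k·(−c·ΔT) = (−€208.64 billion) / 0.36 ≈ −€579.6 billion.
Net ΔY = k(ΔG − c·ΔT) = (+€142.36 billion) / 0.36 ≈ +€395 billion.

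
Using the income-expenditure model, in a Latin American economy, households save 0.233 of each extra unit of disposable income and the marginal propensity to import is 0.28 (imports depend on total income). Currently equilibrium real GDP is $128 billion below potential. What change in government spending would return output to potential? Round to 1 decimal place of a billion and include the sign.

MPC = 1 − MPS = 1 − 0.233 = 0.767.
Spending multiplier = 1/(1 − c + m) = 1/(1 − 0.767 + 0.28) = 1/0.513 ≈ 1.949.
Need ΔY = +$128 billion, so ΔG = ΔY/k = (+$128 billion) × 0.513 ≈ +$65.7 billion.
The government should increase government spending by $65.7 billion.

+$65.7 billion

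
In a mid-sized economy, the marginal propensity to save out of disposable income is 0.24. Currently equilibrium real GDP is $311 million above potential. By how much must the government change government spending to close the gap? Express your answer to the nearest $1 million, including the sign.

MPC = 1 − MPS = 1 − 0.24 = 0.76.
Spending multiplier = 1/(1 − MPC) = 1/(1 − 0.76) = 1/0.24 ≈ 4.167.
Need ΔY = −$311 million, so ΔG = ΔY/k = (−$311 million) × 0.24 ≈ −$75 million.
The government should cut government spending by $75 million.

−$75 million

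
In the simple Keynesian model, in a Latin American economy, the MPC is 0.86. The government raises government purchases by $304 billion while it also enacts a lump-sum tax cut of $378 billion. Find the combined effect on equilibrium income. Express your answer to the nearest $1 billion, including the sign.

Expenditure multiplier = 1/(1 − MPC) = 1/(1 − 0.86) = 1/0.14 ≈ 7.143.
ΔG contributes k·ΔG = (+$304 billion) / 0.14 ≈ +$2,171.4 billion.
ΔT of −$378 billion changes first-round spending by −c·ΔT = +$325.08 billion, contributing k·(−c·ΔT) = (+$325.08 billion) / 0.14 = +$2,322 billion.
Net ΔY = k(ΔG − c·ΔT) = (+$629.08 billion) / 0.14 ≈ +$4,493 billion.

+$4,493 billion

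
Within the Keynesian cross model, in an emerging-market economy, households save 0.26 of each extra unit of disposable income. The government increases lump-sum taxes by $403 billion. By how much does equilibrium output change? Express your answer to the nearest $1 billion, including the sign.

MPC = 1 − MPS = 1 − 0.26 = 0.74.
A lump-sum tax change of +$403 billion shifts disposable income by −$403 billion; first-round consumption changes by −c × ΔT = −0.74 × (+$403 billion) = −$298.22 billion.
Expenditure multiplier = 1/(1 − MPC) = 1/(1 − 0.74) = 1/0.26 ≈ 3.846.
The tax multiplier is −c × k ≈ −2.846, so ΔY = k × (−c·ΔT) = (−$298.22 billion) / 0.26 = −$1,147 billion.

−$1,147 billion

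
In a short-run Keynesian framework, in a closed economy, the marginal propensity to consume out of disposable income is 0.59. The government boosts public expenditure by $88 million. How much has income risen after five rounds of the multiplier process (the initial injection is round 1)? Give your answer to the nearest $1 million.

$199 million

Round 1 adds ΔG = $88 million; each later round is MPC = 0.59 times the previous.
After 5 rounds: 88 + 51.92 + 30.6328 + 18.073352 + 10.66327768 = ΔG·(1 − c^5)/(1 − c) = 88 × (1 − 0.0714924299)/0.41 ≈ $199 million.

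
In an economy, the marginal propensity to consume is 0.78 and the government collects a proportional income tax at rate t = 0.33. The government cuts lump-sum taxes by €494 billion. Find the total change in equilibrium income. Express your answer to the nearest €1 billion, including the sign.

+€807 billion

A lump-sum tax change of −€494 billion shifts disposable income by +€494 billion; first-round consumption changes by −c × ΔT = −0.78 × (−€494 billion) = +€385.32 billion.
Expenditure multiplier = 1/(1 − c(1−t)) = 1/(1 − 0.78×0.67) = 1/0.4774 ≈ 2.095.
The tax multiplier is −c × k ≈ −1.634, so ΔY = k × (−c·ΔT) = (+€385.32 billion) / 0.4774 ≈ +€807 billion.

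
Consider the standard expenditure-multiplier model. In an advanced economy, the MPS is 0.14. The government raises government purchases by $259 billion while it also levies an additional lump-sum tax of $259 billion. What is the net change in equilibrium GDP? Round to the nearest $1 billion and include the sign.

MPC = 1 − MPS = 1 − 0.14 = 0.86.
Expenditure multiplier = 1/(1 − MPC) = 1/(1 − 0.86) = 1/0.14 ≈ 7.143.
ΔG contributes k·ΔG = (+$259 billion) / 0.14 = +$1,850 billion.
ΔT of +$259 billion changes first-round spending by −c·ΔT = −$222.74 billion, contributing k·(−c·ΔT) = (−$222.74 billion) / 0.14 = −$1,591 billion.
With ΔG = ΔT and no other leakages, the balanced-budget multiplier is 1, so ΔY = ΔG = +$259 billion.

+$259 billion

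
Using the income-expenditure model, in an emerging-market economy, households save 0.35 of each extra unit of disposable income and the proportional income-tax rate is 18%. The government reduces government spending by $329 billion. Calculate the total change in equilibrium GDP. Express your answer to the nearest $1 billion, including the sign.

MPC = 1 − MPS = 1 − 0.35 = 0.65.
Government-spending multiplier = 1/(1 − c(1−t)) = 1/(1 − 0.65×0.82) = 1/0.467 ≈ 2.141.
ΔY = k × ΔG = (−$329 billion) / 0.467 ≈ −$704 billion.

−$704 billion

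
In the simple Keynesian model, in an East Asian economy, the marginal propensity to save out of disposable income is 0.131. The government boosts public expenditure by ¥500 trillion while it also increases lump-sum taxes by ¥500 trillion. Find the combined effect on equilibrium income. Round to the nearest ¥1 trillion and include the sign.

MPC = 1 − MPS = 1 − 0.131 = 0.869.
Expenditure multiplier = 1/(1 − MPC) = 1/(1 − 0.869) = 1/0.131 ≈ 7.634.
ΔG contributes k·ΔG = (+¥500 trillion) / 0.131 ≈ +¥3,816.8 trillion.
ΔT of +¥500 trillion changes first-round spending by −c·ΔT = −¥434.5 trillion, contributing k·(−c·ΔT) = (−¥434.5 trillion) / 0.131 ≈ −¥3,316.8 trillion.
With ΔG = ΔT and no other leakages, the balanced-budget multiplier is 1, so ΔY = ΔG = +¥500 trillion.

+¥500 trillion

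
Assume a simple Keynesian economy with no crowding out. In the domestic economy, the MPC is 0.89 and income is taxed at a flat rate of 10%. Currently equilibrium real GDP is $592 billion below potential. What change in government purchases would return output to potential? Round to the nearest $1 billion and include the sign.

+$118 billion

Spending multiplier = 1/(1 − c(1−t)) = 1/(1 − 0.89×0.9) = 1/0.199 ≈ 5.025.
Need ΔY = +$592 billion, so ΔG = ΔY/k = (+$592 billion) × 0.199 ≈ +$118 billion.
The government should increase government purchases by $118 billion.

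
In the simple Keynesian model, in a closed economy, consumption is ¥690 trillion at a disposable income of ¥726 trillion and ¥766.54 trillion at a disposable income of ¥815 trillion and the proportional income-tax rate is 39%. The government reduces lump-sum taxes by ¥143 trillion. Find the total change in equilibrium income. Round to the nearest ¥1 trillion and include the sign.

+¥259 trillion

MPC = ΔC/ΔYd = (766.54 − 690)/(815 − 726) = 76.54/89 = 0.86.
A lump-sum tax change of −¥143 trillion shifts disposable income by +¥143 trillion; first-round consumption changes by −c × ΔT = −0.86 × (−¥143 trillion) = +¥122.98 trillion.
Expenditure multiplier = 1/(1 − c(1−t)) = 1/(1 − 0.86×0.61) = 1/0.4754 ≈ 2.103.
The tax multiplier is −c × k ≈ −1.809, so ΔY = k × (−c·ΔT) = (+¥122.98 trillion) / 0.4754 ≈ +¥259 trillion.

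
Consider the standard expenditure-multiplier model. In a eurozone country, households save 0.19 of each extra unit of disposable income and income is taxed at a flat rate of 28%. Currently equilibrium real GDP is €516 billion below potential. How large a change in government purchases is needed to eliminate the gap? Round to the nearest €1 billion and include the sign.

+€215 billion

MPC = 1 − MPS = 1 − 0.19 = 0.81.
Spending multiplier = 1/(1 − c(1−t)) = 1/(1 − 0.81×0.72) = 1/0.4168 ≈ 2.399.
Need ΔY = +€516 billion, so ΔG = ΔY/k = (+€516 billion) × 0.4168 ≈ +€215 billion.
The government should increase government purchases by €215 billion.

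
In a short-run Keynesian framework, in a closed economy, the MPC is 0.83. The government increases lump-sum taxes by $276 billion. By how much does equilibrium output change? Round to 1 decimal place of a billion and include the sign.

A lump-sum tax change of +$276 billion shifts disposable income by −$276 billion; first-round consumption changes by −c × ΔT = −0.83 × (+$276 billion) = −$229.08 billion.
Expenditure multiplier = 1/(1 − MPC) = 1/(1 − 0.83) = 1/0.17 ≈ 5.882.
The tax multiplier is −c × k ≈ −4.882, so ΔY = k × (−c·ΔT) = (−$229.08 billion) / 0.17 ≈ −$1,347.5 billion.

−$1,347.5 billion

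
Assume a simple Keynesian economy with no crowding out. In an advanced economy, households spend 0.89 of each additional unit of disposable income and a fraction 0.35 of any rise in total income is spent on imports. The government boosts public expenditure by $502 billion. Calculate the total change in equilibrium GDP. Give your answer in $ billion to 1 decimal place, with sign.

Expenditure multiplier = 1/(1 − c + m) = 1/(1 − 0.89 + 0.35) = 1/0.46 ≈ 2.174.
ΔY = k × ΔG = (+$502 billion) / 0.46 ≈ +$1,091.3 billion.

+$1,091.3 billion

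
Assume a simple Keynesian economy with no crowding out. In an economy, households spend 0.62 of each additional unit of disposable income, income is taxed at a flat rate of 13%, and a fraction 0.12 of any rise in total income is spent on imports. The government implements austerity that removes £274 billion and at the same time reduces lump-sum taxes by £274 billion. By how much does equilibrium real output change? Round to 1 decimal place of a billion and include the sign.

−£179.3 billion

Expenditure multiplier = 1/(1 − c(1−t) + m) = 1/(1 − 0.62×0.87 + 0.12) = 1/0.5806 ≈ 1.722.
ΔG contributes k·ΔG = (−£274 billion) / 0.5806 ≈ −£471.9 billion.
ΔT of −£274 billion changes first-round spending by −c·ΔT = +£169.88 billion, contributing k·(−c·ΔT) = (+£169.88 billion) / 0.5806 ≈ +£292.6 billion.
Net ΔY = k(ΔG − c·ΔT) = (−£104.12 billion) / 0.5806 ≈ −£179.3 billion.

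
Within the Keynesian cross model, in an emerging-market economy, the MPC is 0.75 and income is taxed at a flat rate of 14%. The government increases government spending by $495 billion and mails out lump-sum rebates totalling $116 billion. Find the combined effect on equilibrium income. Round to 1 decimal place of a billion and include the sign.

+$1,639.4 billion

Expenditure multiplier = 1/(1 − c(1−t)) = 1/(1 − 0.75×0.86) = 1/0.355 ≈ 2.817.
ΔG contributes k·ΔG = (+$495 billion) / 0.355 ≈ +$1,394.4 billion.
ΔT of −$116 billion changes first-round spending by −c·ΔT = +$87 billion, contributing k·(−c·ΔT) = (+$87 billion) / 0.355 ≈ +$245.1 billion.
Net ΔY = k(ΔG − c·ΔT) = (+$582 billion) / 0.355 ≈ +$1,639.4 billion.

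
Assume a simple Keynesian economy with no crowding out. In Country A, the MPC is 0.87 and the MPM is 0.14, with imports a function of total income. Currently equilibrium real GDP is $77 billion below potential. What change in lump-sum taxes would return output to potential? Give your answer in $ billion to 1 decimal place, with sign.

Spending multiplier = 1/(1 − c + m) = 1/(1 − 0.87 + 0.14) = 1/0.27 ≈ 3.704.
Tax multiplier = −c·k = −0.87/0.27 ≈ −3.222. Need ΔY = +$77 billion, so ΔT = ΔY/(−c·k) = −(+$77 billion) × 0.27 / 0.87 ≈ −$23.9 billion.
The government should cut lump-sum taxes by $23.9 billion.

−$23.9 billion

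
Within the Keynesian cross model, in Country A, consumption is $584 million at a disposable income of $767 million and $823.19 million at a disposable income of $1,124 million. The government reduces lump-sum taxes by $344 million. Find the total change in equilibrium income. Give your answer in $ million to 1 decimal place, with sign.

+$698.4 million

MPC = ΔC/ΔYd = (823.19 − 584)/(1,124 − 767) = 239.19/357 = 0.67.
A lump-sum tax change of −$344 million shifts disposable income by +$344 million; first-round consumption changes by −c × ΔT = −0.67 × (−$344 million) = +$230.48 million.
Expenditure multiplier = 1/(1 − MPC) = 1/(1 − 0.67) = 1/0.33 ≈ 3.03.
The tax multiplier is −c × k ≈ −2.03, so ΔY = k × (−c·ΔT) = (+$230.48 million) / 0.33 ≈ +$698.4 million.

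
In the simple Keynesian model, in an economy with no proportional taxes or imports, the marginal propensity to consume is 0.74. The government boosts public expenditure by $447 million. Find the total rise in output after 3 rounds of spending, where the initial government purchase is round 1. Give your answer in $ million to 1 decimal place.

$1,022.6 million

Round 1 adds ΔG = $447 million; each later round is MPC = 0.74 times the previous.
After 3 rounds: 447 + 330.78 + 244.7772 = ΔG·(1 − c^3)/(1 − c) = 447 × (1 − 0.405224)/0.26 ≈ $1,022.6 million.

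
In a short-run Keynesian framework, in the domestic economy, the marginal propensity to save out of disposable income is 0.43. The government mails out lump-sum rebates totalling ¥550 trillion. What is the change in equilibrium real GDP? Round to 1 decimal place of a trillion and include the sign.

MPC = 1 − MPS = 1 − 0.43 = 0.57.
A lump-sum tax change of −¥550 trillion shifts disposable income by +¥550 trillion; first-round consumption changes by −c × ΔT = −0.57 × (−¥550 trillion) = +¥313.5 trillion.
Expenditure multiplier = 1/(1 − MPC) = 1/(1 − 0.57) = 1/0.43 ≈ 2.326.
The tax multiplier is −c × k ≈ −1.326, so ΔY = k × (−c·ΔT) = (+¥313.5 trillion) / 0.43 ≈ +¥729.1 trillion.

+¥729.1 trillion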